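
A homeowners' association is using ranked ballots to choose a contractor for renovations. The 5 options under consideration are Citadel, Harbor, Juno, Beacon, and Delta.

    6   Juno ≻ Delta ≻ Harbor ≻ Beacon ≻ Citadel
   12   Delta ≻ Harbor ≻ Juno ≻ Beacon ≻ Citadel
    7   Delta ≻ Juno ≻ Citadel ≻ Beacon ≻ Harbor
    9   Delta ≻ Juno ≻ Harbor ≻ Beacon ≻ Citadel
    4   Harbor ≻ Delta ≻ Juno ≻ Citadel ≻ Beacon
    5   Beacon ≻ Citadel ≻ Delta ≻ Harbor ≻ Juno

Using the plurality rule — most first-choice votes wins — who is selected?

Delta

First-place vote totals:
  Citadel: 0
  Harbor: 4
  Juno: 6
  Beacon: 5
  Delta: 28
Delta has the most first-place votes.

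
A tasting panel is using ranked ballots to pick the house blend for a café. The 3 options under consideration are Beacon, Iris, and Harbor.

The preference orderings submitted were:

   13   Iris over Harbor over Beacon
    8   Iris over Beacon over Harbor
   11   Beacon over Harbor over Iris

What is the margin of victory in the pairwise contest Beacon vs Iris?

Ballots ranking Beacon above Iris: 11.
Ballots ranking Iris above Beacon: 13+8 = 21.
Iris wins 21–11, a margin of 10.

10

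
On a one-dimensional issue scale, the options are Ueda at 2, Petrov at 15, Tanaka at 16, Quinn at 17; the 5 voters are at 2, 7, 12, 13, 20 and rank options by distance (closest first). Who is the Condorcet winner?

Petrov

With single-peaked preferences on a line, the Condorcet winner is the candidate closest to the median voter.
The median voter (position 12) is closest to Petrov at 15.
Check: Petrov vs Quinn — voters closer to Petrov: 4 of 5.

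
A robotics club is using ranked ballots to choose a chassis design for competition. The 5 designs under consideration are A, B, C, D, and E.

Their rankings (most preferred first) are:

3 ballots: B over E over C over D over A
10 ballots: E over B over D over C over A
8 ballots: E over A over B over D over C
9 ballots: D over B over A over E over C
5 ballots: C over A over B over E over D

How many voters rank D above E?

Ballots ranking D above E: 9.
Ballots ranking E above D: 3+10+8+5 = 26.
So 9 of 35 voters prefer D to E.

9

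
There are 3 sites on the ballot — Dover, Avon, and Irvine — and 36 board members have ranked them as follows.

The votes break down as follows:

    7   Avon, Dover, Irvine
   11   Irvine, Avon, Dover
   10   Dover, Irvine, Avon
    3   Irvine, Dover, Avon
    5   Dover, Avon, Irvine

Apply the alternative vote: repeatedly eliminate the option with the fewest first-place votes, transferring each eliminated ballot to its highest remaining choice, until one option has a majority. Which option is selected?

Round 1: Dover 15, Irvine 14, Avon 7. Avon has the fewest and is eliminated.
Round 2: Dover 22, Irvine 14. Dover has a majority.

Dover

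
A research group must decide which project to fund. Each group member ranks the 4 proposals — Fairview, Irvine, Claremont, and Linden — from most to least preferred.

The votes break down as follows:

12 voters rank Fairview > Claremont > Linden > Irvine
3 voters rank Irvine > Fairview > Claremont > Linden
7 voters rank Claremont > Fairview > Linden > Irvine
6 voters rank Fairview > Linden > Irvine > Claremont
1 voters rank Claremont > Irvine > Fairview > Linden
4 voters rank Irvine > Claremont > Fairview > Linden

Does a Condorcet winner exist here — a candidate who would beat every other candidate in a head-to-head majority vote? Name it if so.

Fairview

Head-to-head results (33 voters total):
Fairview vs Irvine: Fairview wins 25–8.
Fairview vs Claremont: Fairview wins 21–12.
Fairview vs Linden: Fairview wins 33–0.
Irvine vs Claremont: Claremont wins 20–13.
Irvine vs Linden: Linden wins 25–8.
Claremont vs Linden: Claremont wins 27–6.
Fairview beats each rival — Irvine (25–8), Claremont (21–12), Linden (33–0) — so Fairview is the Condorcet winner.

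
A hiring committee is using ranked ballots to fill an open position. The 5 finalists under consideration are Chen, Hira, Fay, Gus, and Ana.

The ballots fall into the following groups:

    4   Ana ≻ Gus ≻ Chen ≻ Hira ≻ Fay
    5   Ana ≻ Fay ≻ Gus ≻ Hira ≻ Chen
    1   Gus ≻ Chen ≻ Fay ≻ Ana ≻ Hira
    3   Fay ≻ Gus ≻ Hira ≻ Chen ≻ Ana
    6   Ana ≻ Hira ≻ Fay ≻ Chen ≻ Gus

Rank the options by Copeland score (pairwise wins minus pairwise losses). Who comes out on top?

Ana

Pairwise results:
  Chen vs Hira: Hira wins 14–5.
  Chen vs Fay: Fay wins 14–5.
  Chen vs Gus: Gus wins 13–6.
  Chen vs Ana: Ana wins 15–4.
  Hira vs Fay: Hira wins 10–9.
  Hira vs Gus: Gus wins 13–6.
  Hira vs Ana: Ana wins 16–3.
  Fay vs Gus: Fay wins 14–5.
  Fay vs Ana: Ana wins 15–4.
  Gus vs Ana: Ana wins 15–4.
Copeland scores (wins − losses):
  Chen: 0 − 4 = -4
  Hira: 2 − 2 = 0
  Fay: 2 − 2 = 0
  Gus: 2 − 2 = 0
  Ana: 4 − 0 = 4
Ana has the best Copeland score.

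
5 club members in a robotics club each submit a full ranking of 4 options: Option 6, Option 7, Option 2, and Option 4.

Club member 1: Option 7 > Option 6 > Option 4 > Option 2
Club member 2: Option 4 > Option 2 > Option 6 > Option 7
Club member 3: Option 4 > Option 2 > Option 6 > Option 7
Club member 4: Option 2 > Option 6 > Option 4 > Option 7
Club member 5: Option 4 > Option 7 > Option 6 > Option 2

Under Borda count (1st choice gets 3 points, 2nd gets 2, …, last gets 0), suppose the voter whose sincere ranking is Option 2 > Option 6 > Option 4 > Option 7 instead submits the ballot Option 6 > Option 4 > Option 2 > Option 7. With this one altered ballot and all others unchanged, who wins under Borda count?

Borda totals with the altered ballot: Option 6 8, Option 7 5, Option 2 5, Option 4 12.
The winner is unchanged: still Option 4.

Option 4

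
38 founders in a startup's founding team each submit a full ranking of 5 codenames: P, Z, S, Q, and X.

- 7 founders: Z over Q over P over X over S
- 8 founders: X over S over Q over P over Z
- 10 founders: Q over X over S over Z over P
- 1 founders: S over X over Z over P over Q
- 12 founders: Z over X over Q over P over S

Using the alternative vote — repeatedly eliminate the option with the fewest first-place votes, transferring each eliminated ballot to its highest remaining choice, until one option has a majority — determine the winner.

Round 1: Z 19, Q 10, X 8, S 1, P 0. P has the fewest and is eliminated.
Round 2: Z 19, Q 10, X 8, S 1. S has the fewest and is eliminated.
Round 3: Z 19, Q 10, X 9. X has the fewest and is eliminated.
Round 4: Z 20, Q 18. Z has a majority.

Z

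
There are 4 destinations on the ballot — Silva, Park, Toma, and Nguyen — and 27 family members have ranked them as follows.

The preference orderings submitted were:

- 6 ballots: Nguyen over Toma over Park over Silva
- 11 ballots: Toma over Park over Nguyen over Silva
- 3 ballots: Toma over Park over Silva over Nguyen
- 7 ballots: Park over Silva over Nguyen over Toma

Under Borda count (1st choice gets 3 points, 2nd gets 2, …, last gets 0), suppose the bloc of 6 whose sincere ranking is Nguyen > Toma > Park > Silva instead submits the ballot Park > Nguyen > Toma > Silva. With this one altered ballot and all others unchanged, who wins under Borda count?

Park

Borda totals with the altered ballot: Silva 17, Park 67, Toma 48, Nguyen 30.
The winner is unchanged: still Park.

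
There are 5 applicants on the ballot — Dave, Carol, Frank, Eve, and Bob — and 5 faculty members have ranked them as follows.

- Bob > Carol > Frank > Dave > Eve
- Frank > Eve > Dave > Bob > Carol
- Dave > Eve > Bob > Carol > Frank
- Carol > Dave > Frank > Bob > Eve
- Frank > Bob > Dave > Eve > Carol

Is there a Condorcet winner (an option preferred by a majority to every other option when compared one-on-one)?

Head-to-head results (5 voters total):
Dave vs Carol: Dave wins 3–2.
Dave vs Frank: Frank wins 3–2.
Dave vs Eve: Dave wins 4–1.
Dave vs Bob: Dave wins 3–2.
Carol vs Frank: Carol wins 3–2.
Carol vs Eve: Eve wins 3–2.
Carol vs Bob: Bob wins 4–1.
Frank vs Eve: Frank wins 4–1.
Frank vs Bob: Frank wins 3–2.
Eve vs Bob: Bob wins 3–2.
No candidate beats all others: Dave beats Carol beats Frank beats Dave, a majority cycle.

No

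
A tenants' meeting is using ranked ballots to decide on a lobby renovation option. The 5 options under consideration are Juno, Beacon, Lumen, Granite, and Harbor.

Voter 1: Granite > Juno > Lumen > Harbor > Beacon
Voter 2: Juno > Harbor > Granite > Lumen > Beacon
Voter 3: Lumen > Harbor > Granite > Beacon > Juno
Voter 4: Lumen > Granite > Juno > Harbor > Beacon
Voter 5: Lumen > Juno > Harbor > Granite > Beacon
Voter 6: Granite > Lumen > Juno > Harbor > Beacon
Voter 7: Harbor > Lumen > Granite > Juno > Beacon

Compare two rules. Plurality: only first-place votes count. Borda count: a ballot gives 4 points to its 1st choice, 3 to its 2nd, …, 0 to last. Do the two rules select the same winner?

Yes

Plurality first-place counts: Juno 1, Beacon 0, Lumen 3, Granite 2, Harbor 1 → Lumen.
Borda totals: Juno 15, Beacon 1, Lumen 21, Granite 18, Harbor 15 → Lumen.
The two rules agree on Lumen.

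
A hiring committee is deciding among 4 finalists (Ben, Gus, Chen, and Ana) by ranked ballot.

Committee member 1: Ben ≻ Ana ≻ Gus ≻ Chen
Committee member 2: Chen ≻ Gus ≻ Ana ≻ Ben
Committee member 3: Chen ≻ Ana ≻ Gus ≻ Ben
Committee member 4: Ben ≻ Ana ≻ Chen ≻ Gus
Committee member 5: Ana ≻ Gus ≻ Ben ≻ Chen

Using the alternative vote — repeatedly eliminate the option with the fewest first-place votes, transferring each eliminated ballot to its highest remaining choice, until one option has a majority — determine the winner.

Round 1: Ben 2, Chen 2, Ana 1, Gus 0. Gus has the fewest and is eliminated.
Round 2: Ben 2, Chen 2, Ana 1. Ana has the fewest and is eliminated.
Round 3: Ben 3, Chen 2. Ben has a majority.

Ben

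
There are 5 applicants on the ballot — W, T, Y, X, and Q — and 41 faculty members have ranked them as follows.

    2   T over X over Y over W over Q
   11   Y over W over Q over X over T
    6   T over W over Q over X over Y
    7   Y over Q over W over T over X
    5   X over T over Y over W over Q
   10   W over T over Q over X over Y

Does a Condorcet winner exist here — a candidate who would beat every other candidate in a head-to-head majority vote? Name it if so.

There is no Condorcet winner

Head-to-head results (41 voters total):
W vs T: W wins 28–13.
W vs Y: Y wins 25–16.
W vs X: W wins 34–7.
W vs Q: W wins 34–7.
T vs Y: T wins 23–18.
T vs X: T wins 25–16.
T vs Q: T wins 23–18.
Y vs X: X wins 23–18.
Y vs Q: Y wins 25–16.
X vs Q: Q wins 34–7.
No candidate beats all others: W beats T beats Y beats W, a majority cycle.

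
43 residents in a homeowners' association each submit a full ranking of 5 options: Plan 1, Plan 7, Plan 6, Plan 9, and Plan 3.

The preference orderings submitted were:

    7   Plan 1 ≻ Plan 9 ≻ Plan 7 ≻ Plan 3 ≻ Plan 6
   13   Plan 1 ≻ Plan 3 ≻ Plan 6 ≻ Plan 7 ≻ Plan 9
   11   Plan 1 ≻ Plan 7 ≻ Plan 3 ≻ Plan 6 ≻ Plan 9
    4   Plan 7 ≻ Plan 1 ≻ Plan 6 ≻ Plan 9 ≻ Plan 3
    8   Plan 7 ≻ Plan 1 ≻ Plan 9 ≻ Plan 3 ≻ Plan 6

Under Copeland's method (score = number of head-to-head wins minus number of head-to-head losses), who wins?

Plan 1

Pairwise results:
  Plan 1 vs Plan 7: Plan 1 wins 31–12.
  Plan 1 vs Plan 6: Plan 1 wins 43–0.
  Plan 1 vs Plan 9: Plan 1 wins 43–0.
  Plan 1 vs Plan 3: Plan 1 wins 43–0.
  Plan 7 vs Plan 6: Plan 7 wins 30–13.
  Plan 7 vs Plan 9: Plan 7 wins 36–7.
  Plan 7 vs Plan 3: Plan 7 wins 30–13.
  Plan 6 vs Plan 9: Plan 6 wins 28–15.
  Plan 6 vs Plan 3: Plan 3 wins 39–4.
  Plan 9 vs Plan 3: Plan 3 wins 24–19.
Copeland scores (wins − losses):
  Plan 1: 4 − 0 = 4
  Plan 7: 3 − 1 = 2
  Plan 6: 1 − 3 = -2
  Plan 9: 0 − 4 = -4
  Plan 3: 2 − 2 = 0
Plan 1 has the best Copeland score.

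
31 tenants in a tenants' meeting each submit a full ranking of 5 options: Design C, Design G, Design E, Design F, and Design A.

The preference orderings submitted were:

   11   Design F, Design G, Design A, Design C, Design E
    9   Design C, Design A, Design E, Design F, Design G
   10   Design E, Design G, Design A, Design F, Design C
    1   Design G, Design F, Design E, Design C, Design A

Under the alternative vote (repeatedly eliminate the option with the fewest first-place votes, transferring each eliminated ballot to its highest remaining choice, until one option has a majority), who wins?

Round 1: Design F 11, Design E 10, Design C 9, Design G 1, Design A 0. Design A has the fewest and is eliminated.
Round 2: Design F 11, Design E 10, Design C 9, Design G 1. Design G has the fewest and is eliminated.
Round 3: Design F 12, Design E 10, Design C 9. Design C has the fewest and is eliminated.
Round 4: Design E 19, Design F 12. Design E has a majority.

Design E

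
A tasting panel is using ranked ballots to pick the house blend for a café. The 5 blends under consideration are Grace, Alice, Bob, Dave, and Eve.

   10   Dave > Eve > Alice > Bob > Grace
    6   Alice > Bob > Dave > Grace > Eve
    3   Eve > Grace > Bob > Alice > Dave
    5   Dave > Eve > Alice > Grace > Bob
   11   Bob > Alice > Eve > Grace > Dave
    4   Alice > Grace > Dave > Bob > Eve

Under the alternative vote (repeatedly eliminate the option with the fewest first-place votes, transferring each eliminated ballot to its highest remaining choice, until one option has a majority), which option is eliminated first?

Round 1: Dave 15, Bob 11, Alice 10, Eve 3, Grace 0. Grace has the fewest and is eliminated.
Round 2: Dave 15, Bob 11, Alice 10, Eve 3. Eve has the fewest and is eliminated.
Round 3: Dave 15, Bob 14, Alice 10. Alice has the fewest and is eliminated.
Round 4: Bob 20, Dave 19. Bob has a majority.

Grace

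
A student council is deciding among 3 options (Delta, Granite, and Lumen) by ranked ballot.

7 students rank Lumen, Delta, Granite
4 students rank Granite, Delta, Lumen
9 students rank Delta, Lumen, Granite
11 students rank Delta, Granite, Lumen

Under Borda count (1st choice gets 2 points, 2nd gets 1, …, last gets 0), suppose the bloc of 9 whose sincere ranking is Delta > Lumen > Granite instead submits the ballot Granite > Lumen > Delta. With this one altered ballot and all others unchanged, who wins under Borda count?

Borda totals with the altered ballot: Delta 33, Granite 37, Lumen 23.
The switch changes the winner from Delta to Granite.

Granite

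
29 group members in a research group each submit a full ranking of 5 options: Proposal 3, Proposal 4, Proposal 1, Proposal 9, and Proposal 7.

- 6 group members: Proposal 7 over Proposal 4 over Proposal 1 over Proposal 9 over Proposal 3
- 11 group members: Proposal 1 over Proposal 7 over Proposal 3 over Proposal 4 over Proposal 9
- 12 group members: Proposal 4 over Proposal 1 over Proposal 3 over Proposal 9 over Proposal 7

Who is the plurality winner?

First-place vote totals:
  Proposal 3: 0
  Proposal 4: 12
  Proposal 1: 11
  Proposal 9: 0
  Proposal 7: 6
Proposal 4 has the most first-place votes.

Proposal 4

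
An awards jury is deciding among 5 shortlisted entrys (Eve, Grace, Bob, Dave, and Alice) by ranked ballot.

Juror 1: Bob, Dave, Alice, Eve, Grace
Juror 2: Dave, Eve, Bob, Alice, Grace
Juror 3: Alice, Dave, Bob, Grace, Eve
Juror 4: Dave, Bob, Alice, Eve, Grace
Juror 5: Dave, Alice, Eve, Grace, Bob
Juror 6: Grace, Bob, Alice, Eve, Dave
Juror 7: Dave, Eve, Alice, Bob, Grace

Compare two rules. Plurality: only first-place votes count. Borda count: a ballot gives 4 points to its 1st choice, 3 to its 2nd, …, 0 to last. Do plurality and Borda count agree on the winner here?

Plurality first-place counts: Eve 0, Grace 1, Bob 1, Dave 4, Alice 1 → Dave.
Borda totals: Eve 11, Grace 6, Bob 15, Dave 22, Alice 16 → Dave.
The two rules agree on Dave.

Yes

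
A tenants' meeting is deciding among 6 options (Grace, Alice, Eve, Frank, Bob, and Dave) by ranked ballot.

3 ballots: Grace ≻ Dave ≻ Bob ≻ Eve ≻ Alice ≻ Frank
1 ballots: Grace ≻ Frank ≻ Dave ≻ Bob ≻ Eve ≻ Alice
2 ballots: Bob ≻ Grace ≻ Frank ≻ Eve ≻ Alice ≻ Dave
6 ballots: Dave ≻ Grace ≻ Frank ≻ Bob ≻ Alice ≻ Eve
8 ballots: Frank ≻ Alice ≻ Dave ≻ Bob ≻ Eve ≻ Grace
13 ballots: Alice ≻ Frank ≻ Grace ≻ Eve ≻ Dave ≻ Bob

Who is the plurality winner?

First-place vote totals:
  Grace: 4
  Alice: 13
  Eve: 0
  Frank: 8
  Bob: 2
  Dave: 6
Alice has the most first-place votes.

Alice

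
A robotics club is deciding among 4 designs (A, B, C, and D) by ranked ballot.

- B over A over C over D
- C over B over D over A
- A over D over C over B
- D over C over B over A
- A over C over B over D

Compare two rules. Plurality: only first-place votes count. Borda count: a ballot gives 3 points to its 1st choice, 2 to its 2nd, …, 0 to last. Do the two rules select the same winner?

No

Plurality first-place counts: A 2, B 1, C 1, D 1 → A.
Borda totals: A 8, B 7, C 9, D 6 → C.
The two rules disagree: plurality picks A, Borda picks C.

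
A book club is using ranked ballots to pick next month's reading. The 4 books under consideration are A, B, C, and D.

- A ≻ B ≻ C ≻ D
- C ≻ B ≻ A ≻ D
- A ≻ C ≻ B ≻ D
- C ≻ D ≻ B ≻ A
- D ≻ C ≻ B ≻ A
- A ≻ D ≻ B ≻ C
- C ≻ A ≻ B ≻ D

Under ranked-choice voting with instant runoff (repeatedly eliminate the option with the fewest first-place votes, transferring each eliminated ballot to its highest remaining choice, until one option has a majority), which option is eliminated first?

Round 1: A 3, C 3, D 1, B 0. B has the fewest and is eliminated.
Round 2: A 3, C 3, D 1. D has the fewest and is eliminated.
Round 3: C 4, A 3. C has a majority.

B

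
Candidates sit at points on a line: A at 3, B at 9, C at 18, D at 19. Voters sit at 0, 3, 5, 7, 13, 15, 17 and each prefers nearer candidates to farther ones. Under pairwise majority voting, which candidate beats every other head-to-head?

B

With single-peaked preferences on a line, the Condorcet winner is the candidate closest to the median voter.
The median voter (position 7) is closest to B at 9.
Check: B vs D — voters closer to B: 5 of 7.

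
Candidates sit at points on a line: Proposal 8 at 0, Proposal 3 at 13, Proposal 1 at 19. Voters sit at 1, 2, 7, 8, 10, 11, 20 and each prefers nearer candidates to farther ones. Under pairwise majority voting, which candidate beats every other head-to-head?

Proposal 3

With single-peaked preferences on a line, the Condorcet winner is the candidate closest to the median voter.
The median voter (position 8) is closest to Proposal 3 at 13.
Check: Proposal 3 vs Proposal 8 — voters closer to Proposal 3: 5 of 7.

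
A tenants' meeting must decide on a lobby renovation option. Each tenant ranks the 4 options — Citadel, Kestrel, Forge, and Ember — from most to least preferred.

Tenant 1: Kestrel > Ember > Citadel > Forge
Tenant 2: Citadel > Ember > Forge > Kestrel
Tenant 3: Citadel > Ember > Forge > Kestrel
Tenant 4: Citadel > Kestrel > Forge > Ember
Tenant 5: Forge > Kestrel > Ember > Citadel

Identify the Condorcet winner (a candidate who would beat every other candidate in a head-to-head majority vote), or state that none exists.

Citadel

Head-to-head results (5 voters total):
Citadel vs Kestrel: Citadel wins 3–2.
Citadel vs Forge: Citadel wins 4–1.
Citadel vs Ember: Citadel wins 3–2.
Kestrel vs Forge: Forge wins 3–2.
Kestrel vs Ember: Kestrel wins 3–2.
Forge vs Ember: Ember wins 3–2.
Citadel beats each rival — Kestrel (3–2), Forge (4–1), Ember (3–2) — so Citadel is the Condorcet winner.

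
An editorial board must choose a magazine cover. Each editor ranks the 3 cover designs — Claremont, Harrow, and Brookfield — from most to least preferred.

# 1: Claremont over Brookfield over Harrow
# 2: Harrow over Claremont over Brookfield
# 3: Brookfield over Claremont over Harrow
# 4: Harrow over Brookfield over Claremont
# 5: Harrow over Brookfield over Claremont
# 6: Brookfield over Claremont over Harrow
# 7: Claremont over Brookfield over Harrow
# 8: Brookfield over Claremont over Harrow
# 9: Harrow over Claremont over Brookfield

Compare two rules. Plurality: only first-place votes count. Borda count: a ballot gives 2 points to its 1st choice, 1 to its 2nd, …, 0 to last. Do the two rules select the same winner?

No

Plurality first-place counts: Claremont 2, Harrow 4, Brookfield 3 → Harrow.
Borda totals: Claremont 9, Harrow 8, Brookfield 10 → Brookfield.
The two rules disagree: plurality picks Harrow, Borda picks Brookfield.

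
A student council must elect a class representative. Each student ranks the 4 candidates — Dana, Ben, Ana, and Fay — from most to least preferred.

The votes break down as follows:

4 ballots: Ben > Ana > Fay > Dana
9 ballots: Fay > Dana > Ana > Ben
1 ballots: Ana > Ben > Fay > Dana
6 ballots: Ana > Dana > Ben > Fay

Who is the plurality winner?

First-place vote totals:
  Dana: 0
  Ben: 4
  Ana: 7
  Fay: 9
Fay has the most first-place votes.

Fay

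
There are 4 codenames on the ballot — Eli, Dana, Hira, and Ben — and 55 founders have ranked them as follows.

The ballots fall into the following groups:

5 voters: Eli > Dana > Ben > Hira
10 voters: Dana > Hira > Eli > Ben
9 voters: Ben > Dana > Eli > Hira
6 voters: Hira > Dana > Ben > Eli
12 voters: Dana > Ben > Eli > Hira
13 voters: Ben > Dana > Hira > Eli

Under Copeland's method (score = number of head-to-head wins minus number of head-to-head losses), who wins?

Dana

Pairwise results:
  Eli vs Dana: Dana wins 50–5.
  Eli vs Hira: Hira wins 29–26.
  Eli vs Ben: Ben wins 40–15.
  Dana vs Hira: Dana wins 49–6.
  Dana vs Ben: Dana wins 33–22.
  Hira vs Ben: Ben wins 39–16.
Copeland scores (wins − losses):
  Eli: 0 − 3 = -3
  Dana: 3 − 0 = 3
  Hira: 1 − 2 = -1
  Ben: 2 − 1 = 1
Dana has the best Copeland score.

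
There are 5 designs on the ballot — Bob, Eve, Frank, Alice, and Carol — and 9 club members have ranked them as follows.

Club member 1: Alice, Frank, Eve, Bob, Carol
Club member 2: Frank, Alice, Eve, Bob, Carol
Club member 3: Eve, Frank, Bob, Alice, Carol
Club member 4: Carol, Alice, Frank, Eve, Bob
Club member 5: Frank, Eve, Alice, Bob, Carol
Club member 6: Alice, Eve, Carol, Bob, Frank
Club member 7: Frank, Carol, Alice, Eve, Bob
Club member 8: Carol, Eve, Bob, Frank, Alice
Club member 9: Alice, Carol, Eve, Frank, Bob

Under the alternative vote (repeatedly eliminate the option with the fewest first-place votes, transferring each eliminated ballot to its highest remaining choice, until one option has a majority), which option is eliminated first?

Bob

Round 1: Frank 3, Alice 3, Carol 2, Eve 1, Bob 0. Bob has the fewest and is eliminated.
Round 2: Frank 3, Alice 3, Carol 2, Eve 1. Eve has the fewest and is eliminated.
Round 3: Frank 4, Alice 3, Carol 2. Carol has the fewest and is eliminated.
Round 4: Frank 5, Alice 4. Frank has a majority.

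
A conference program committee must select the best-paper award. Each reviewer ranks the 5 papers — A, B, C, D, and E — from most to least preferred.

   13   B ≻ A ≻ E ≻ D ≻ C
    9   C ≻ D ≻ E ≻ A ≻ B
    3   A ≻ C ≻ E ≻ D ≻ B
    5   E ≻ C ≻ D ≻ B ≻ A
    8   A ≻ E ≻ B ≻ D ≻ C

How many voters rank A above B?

20

Ballots ranking A above B: 9+3+8 = 20.
Ballots ranking B above A: 13+5 = 18.
So 20 of 38 voters prefer A to B.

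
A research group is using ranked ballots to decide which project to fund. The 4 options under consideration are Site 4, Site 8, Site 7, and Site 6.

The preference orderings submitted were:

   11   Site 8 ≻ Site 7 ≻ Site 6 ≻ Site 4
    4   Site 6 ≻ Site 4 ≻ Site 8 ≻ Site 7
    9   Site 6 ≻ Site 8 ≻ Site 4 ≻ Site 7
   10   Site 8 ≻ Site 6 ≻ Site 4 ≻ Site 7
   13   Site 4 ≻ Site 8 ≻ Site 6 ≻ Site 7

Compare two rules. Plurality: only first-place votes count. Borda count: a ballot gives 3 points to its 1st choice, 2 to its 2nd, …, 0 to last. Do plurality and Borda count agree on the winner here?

Yes

Plurality first-place counts: Site 4 13, Site 8 21, Site 7 0, Site 6 13 → Site 8.
Borda totals: Site 4 66, Site 8 111, Site 7 22, Site 6 83 → Site 8.
The two rules agree on Site 8.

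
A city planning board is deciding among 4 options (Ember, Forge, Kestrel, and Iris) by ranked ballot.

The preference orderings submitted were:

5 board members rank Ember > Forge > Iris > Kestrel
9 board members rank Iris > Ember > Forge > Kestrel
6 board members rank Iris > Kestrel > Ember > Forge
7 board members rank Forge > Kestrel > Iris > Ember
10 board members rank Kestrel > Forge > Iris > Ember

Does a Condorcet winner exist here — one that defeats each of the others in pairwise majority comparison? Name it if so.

None — there is no Condorcet winner

Head-to-head results (37 voters total):
Ember vs Forge: Ember wins 20–17.
Ember vs Kestrel: Kestrel wins 23–14.
Ember vs Iris: Iris wins 32–5.
Forge vs Kestrel: Forge wins 21–16.
Forge vs Iris: Forge wins 22–15.
Kestrel vs Iris: Iris wins 20–17.
No candidate beats all others: Ember beats Forge beats Kestrel beats Ember, a majority cycle.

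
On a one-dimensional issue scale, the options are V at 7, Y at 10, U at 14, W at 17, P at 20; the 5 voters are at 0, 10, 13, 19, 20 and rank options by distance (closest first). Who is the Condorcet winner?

U

With single-peaked preferences on a line, the Condorcet winner is the candidate closest to the median voter.
The median voter (position 13) is closest to U at 14.
Check: U vs P — voters closer to U: 3 of 5.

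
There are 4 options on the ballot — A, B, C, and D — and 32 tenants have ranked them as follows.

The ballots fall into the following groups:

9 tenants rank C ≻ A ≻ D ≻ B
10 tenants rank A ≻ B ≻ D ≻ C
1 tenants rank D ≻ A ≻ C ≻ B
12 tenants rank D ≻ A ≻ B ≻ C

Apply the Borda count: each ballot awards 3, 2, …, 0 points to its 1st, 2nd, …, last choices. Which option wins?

A

Borda scores:
  A: 9·2 + 10·3 + 2 + 12·2 = 74
  B: 9·0 + 10·2 + 0 + 12·1 = 32
  C: 9·3 + 10·0 + 1 + 12·0 = 28
  D: 9·1 + 10·1 + 3 + 12·3 = 58
A has the highest total.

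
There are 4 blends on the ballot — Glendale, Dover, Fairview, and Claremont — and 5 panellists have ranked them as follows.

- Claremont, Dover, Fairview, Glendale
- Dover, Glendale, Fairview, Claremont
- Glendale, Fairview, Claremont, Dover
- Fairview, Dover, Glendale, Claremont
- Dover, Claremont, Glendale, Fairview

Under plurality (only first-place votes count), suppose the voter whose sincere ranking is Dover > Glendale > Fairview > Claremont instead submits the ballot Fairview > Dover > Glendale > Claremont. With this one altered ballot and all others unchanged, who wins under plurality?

First-place totals with the altered ballot: Glendale 1, Dover 1, Fairview 2, Claremont 1.
The switch changes the winner from Dover to Fairview.

Fairview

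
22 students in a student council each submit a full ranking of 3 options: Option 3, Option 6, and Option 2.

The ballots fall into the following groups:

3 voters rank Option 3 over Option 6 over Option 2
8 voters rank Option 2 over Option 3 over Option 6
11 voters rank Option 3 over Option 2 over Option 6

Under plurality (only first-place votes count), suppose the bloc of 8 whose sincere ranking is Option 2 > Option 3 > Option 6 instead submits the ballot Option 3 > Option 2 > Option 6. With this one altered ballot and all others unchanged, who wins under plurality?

Option 3

First-place totals with the altered ballot: Option 3 22, Option 6 0, Option 2 0.
The winner is unchanged: still Option 3.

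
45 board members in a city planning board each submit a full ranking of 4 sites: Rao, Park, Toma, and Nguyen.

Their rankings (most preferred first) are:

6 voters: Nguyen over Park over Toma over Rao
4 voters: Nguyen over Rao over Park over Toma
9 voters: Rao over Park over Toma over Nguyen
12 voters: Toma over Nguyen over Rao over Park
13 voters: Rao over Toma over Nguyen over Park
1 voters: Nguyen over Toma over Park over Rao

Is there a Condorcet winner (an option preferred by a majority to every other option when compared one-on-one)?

Head-to-head results (45 voters total):
Rao vs Park: Rao wins 38–7.
Rao vs Toma: Rao wins 26–19.
Rao vs Nguyen: Nguyen wins 23–22.
Park vs Toma: Toma wins 26–19.
Park vs Nguyen: Nguyen wins 36–9.
Toma vs Nguyen: Toma wins 34–11.
No candidate beats all others: Rao beats Toma beats Nguyen beats Rao, a majority cycle.

No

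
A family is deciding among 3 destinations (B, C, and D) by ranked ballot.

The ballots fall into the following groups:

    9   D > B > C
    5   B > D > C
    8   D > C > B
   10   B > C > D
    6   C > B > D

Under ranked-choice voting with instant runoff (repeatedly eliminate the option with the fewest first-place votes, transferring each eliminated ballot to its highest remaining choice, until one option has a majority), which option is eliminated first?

Round 1: D 17, B 15, C 6. C has the fewest and is eliminated.
Round 2: B 21, D 17. B has a majority.

C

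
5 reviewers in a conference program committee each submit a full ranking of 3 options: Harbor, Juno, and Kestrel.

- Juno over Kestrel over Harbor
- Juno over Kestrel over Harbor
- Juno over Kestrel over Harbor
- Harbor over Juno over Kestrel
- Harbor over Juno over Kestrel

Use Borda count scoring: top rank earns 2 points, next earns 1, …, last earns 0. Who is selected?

Juno

Borda scores:
  Harbor: 0 + 0 + 0 + 2 + 2 = 4
  Juno: 2 + 2 + 2 + 1 + 1 = 8
  Kestrel: 1 + 1 + 1 + 0 + 0 = 3
Juno has the highest total.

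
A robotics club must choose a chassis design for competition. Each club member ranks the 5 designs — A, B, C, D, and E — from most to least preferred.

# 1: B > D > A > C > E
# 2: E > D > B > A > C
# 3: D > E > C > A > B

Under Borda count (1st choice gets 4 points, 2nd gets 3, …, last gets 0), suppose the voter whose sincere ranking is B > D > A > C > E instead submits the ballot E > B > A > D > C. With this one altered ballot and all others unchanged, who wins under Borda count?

E

Borda totals with the altered ballot: A 4, B 5, C 2, D 8, E 11.
The switch changes the winner from D to E.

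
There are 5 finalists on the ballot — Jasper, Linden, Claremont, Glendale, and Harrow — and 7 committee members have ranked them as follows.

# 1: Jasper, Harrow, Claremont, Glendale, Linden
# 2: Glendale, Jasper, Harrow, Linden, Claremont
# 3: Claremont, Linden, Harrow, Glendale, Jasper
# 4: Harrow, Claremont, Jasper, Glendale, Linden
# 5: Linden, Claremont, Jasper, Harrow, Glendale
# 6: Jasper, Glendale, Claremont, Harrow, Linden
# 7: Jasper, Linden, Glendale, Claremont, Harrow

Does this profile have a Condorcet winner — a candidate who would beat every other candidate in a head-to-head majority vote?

Yes

Head-to-head results (7 voters total):
Jasper vs Linden: Jasper wins 5–2.
Jasper vs Claremont: Jasper wins 4–3.
Jasper vs Glendale: Jasper wins 5–2.
Jasper vs Harrow: Jasper wins 5–2.
Linden vs Claremont: Claremont wins 4–3.
Linden vs Glendale: Glendale wins 4–3.
Linden vs Harrow: Harrow wins 4–3.
Claremont vs Glendale: Claremont wins 4–3.
Claremont vs Harrow: Claremont wins 4–3.
Glendale vs Harrow: Harrow wins 4–3.
Jasper beats each rival — Linden (5–2), Claremont (4–3), Glendale (5–2), Harrow (5–2) — so Jasper is the Condorcet winner.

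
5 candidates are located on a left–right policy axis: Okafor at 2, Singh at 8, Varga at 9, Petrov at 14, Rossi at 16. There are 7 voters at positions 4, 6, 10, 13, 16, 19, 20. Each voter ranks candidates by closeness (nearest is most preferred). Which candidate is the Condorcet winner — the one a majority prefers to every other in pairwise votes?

With single-peaked preferences on a line, the Condorcet winner is the candidate closest to the median voter.
The median voter (position 13) is closest to Petrov at 14.
Check: Petrov vs Singh — voters closer to Petrov: 4 of 7.

Petrov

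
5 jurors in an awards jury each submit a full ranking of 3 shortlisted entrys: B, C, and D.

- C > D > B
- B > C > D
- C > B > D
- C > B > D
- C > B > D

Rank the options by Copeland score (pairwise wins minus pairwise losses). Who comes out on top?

C

Pairwise results:
  B vs C: C wins 4–1.
  B vs D: B wins 4–1.
  C vs D: C wins 5–0.
Copeland scores (wins − losses):
  B: 1 − 1 = 0
  C: 2 − 0 = 2
  D: 0 − 2 = -2
C has the best Copeland score.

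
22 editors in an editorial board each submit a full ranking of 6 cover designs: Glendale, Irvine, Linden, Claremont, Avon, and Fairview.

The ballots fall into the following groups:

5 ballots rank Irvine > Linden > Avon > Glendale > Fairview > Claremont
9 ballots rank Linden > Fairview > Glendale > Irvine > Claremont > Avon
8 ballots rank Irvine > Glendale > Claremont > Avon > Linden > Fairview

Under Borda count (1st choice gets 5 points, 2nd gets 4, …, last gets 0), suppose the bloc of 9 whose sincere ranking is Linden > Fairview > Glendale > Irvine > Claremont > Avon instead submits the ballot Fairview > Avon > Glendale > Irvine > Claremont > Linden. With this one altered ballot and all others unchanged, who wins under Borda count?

Irvine

Borda totals with the altered ballot: Glendale 69, Irvine 83, Linden 28, Claremont 33, Avon 67, Fairview 50.
The winner is unchanged: still Irvine.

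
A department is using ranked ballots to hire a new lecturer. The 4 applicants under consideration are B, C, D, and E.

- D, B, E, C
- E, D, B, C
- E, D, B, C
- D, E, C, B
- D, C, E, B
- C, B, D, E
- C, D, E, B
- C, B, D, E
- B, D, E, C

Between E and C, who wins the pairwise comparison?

Ballots ranking E above C: 5.
Ballots ranking C above E: 4.
E wins the head-to-head, 5–4.

E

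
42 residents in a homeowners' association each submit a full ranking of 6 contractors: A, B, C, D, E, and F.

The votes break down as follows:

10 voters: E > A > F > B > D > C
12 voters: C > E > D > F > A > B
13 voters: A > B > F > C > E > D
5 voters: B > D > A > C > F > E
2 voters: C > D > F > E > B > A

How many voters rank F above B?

24

Ballots ranking F above B: 10+12+2 = 24.
Ballots ranking B above F: 13+5 = 18.
So 24 of 42 voters prefer F to B.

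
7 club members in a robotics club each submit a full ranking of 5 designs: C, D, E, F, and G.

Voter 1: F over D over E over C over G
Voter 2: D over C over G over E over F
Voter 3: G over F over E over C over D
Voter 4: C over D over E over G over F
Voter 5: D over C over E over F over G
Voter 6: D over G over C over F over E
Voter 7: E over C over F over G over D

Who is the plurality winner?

D

First-place vote totals:
  C: 1
  D: 3
  E: 1
  F: 1
  G: 1
D has the most first-place votes.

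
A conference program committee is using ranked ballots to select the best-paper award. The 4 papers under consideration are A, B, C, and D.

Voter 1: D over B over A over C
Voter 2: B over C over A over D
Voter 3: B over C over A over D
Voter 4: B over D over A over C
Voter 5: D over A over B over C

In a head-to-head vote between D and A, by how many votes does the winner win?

Ballots ranking D above A: 3.
Ballots ranking A above D: 2.
D wins 3–2, a margin of 1.

1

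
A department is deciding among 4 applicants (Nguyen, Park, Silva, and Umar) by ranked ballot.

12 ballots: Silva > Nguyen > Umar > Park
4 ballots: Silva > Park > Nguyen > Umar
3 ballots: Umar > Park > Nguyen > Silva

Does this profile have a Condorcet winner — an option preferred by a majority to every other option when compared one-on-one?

Head-to-head results (19 voters total):
Nguyen vs Park: Nguyen wins 12–7.
Nguyen vs Silva: Silva wins 16–3.
Nguyen vs Umar: Nguyen wins 16–3.
Park vs Silva: Silva wins 16–3.
Park vs Umar: Umar wins 15–4.
Silva vs Umar: Silva wins 16–3.
Silva beats each rival — Nguyen (16–3), Park (16–3), Umar (16–3) — so Silva is the Condorcet winner.

Yes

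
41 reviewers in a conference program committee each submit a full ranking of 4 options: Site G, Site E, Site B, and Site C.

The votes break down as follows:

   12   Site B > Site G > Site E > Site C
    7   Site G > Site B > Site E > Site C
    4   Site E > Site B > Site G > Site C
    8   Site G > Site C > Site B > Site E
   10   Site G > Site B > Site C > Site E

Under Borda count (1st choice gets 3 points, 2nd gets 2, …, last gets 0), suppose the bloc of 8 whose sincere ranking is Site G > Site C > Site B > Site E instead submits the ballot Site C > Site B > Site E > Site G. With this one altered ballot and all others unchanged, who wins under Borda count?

Borda totals with the altered ballot: Site G 79, Site E 39, Site B 94, Site C 34.
The switch changes the winner from Site G to Site B.

Site B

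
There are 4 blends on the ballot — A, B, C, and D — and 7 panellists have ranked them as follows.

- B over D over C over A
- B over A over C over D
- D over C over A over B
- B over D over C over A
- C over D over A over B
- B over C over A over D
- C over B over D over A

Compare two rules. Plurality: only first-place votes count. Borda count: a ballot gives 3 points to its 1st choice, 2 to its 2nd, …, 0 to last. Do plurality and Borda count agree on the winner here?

Yes

Plurality first-place counts: A 0, B 4, C 2, D 1 → B.
Borda totals: A 5, B 14, C 13, D 10 → B.
The two rules agree on B.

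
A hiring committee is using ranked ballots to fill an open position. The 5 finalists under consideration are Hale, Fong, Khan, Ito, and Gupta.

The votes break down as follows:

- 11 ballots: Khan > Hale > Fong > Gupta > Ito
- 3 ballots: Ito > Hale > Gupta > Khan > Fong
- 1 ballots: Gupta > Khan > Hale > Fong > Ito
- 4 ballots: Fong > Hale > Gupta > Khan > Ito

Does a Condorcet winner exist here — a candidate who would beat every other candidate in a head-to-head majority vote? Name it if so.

Khan

Head-to-head results (19 voters total):
Hale vs Fong: Hale wins 15–4.
Hale vs Khan: Khan wins 12–7.
Hale vs Ito: Hale wins 16–3.
Hale vs Gupta: Hale wins 18–1.
Fong vs Khan: Khan wins 15–4.
Fong vs Ito: Fong wins 16–3.
Fong vs Gupta: Fong wins 15–4.
Khan vs Ito: Khan wins 16–3.
Khan vs Gupta: Khan wins 11–8.
Ito vs Gupta: Gupta wins 16–3.
Khan beats each rival — Hale (12–7), Fong (15–4), Ito (16–3), Gupta (11–8) — so Khan is the Condorcet winner.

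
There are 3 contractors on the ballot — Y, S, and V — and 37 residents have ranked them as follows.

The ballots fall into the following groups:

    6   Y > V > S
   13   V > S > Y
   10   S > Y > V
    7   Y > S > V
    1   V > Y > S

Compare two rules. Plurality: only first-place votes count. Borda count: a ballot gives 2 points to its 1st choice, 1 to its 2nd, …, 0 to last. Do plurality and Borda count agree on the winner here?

No

Plurality first-place counts: Y 13, S 10, V 14 → V.
Borda totals: Y 37, S 40, V 34 → S.
The two rules disagree: plurality picks V, Borda picks S.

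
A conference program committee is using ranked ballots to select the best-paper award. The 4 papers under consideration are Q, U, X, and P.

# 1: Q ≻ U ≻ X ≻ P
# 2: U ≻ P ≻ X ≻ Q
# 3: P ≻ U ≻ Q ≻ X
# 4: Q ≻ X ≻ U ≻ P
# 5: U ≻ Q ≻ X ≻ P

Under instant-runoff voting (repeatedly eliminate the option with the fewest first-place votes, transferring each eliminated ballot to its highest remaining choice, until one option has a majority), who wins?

Round 1: Q 2, U 2, P 1, X 0. X has the fewest and is eliminated.
Round 2: Q 2, U 2, P 1. P has the fewest and is eliminated.
Round 3: U 3, Q 2. U has a majority.

U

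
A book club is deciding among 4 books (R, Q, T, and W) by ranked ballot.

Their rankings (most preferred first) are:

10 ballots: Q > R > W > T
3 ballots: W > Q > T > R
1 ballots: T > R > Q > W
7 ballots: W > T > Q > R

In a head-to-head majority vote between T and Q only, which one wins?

Ballots ranking T above Q: 1+7 = 8.
Ballots ranking Q above T: 10+3 = 13.
Q wins the head-to-head, 13–8.

Q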